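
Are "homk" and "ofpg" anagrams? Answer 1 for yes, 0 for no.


Strings: "homk", "ofpg"
Sorted first:  hkmo
Sorted second: fgop
Differ at position 0: 'h' vs 'f' => not anagrams

0


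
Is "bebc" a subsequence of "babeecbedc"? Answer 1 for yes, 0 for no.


Check if "bebc" is a subsequence of "babeecbedc"
Greedy scan:
  Position 0 ('b'): matches sub[0] = 'b'
  Position 1 ('a'): no match needed
  Position 2 ('b'): no match needed
  Position 3 ('e'): matches sub[1] = 'e'
  Position 4 ('e'): no match needed
  Position 5 ('c'): no match needed
  Position 6 ('b'): matches sub[2] = 'b'
  Position 7 ('e'): no match needed
  Position 8 ('d'): no match needed
  Position 9 ('c'): matches sub[3] = 'c'
All 4 characters matched => is a subsequence

1


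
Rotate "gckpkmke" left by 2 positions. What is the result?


Input: "gckpkmke", rotate left by 2
First 2 characters: "gc"
Remaining characters: "kpkmke"
Concatenate remaining + first: "kpkmke" + "gc" = "kpkmkegc"

kpkmkegc


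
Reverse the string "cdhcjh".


Input: cdhcjh
Reading characters right to left:
  Position 5: 'h'
  Position 4: 'j'
  Position 3: 'c'
  Position 2: 'h'
  Position 1: 'd'
  Position 0: 'c'
Reversed: hjchdc

hjchdc


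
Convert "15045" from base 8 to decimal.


Input: "15045" in base 8
Positional expansion:
  Digit '1' (value 1) x 8^4 = 4096
  Digit '5' (value 5) x 8^3 = 2560
  Digit '0' (value 0) x 8^2 = 0
  Digit '4' (value 4) x 8^1 = 32
  Digit '5' (value 5) x 8^0 = 5
Sum = 6693

6693


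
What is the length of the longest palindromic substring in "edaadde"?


Input: "edaadde"
Checking substrings for palindromes:
  [1:5] "daad" (len 4) => palindrome
  [2:4] "aa" (len 2) => palindrome
  [4:6] "dd" (len 2) => palindrome
Longest palindromic substring: "daad" with length 4

4


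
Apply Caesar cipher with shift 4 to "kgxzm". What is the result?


Caesar cipher: shift "kgxzm" by 4
  'k' (pos 10) + 4 = pos 14 = 'o'
  'g' (pos 6) + 4 = pos 10 = 'k'
  'x' (pos 23) + 4 = pos 1 = 'b'
  'z' (pos 25) + 4 = pos 3 = 'd'
  'm' (pos 12) + 4 = pos 16 = 'q'
Result: okbdq

okbdq


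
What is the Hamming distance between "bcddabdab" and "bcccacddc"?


Comparing "bcddabdab" and "bcccacddc" position by position:
  Position 0: 'b' vs 'b' => same
  Position 1: 'c' vs 'c' => same
  Position 2: 'd' vs 'c' => differ
  Position 3: 'd' vs 'c' => differ
  Position 4: 'a' vs 'a' => same
  Position 5: 'b' vs 'c' => differ
  Position 6: 'd' vs 'd' => same
  Position 7: 'a' vs 'd' => differ
  Position 8: 'b' vs 'c' => differ
Total differences (Hamming distance): 5

5


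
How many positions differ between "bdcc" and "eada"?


Comparing "bdcc" and "eada" position by position:
  Position 0: 'b' vs 'e' => DIFFER
  Position 1: 'd' vs 'a' => DIFFER
  Position 2: 'c' vs 'd' => DIFFER
  Position 3: 'c' vs 'a' => DIFFER
Positions that differ: 4

4


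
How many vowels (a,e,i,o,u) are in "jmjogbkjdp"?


Input: jmjogbkjdp
Checking each character:
  'j' at position 0: consonant
  'm' at position 1: consonant
  'j' at position 2: consonant
  'o' at position 3: vowel (running total: 1)
  'g' at position 4: consonant
  'b' at position 5: consonant
  'k' at position 6: consonant
  'j' at position 7: consonant
  'd' at position 8: consonant
  'p' at position 9: consonant
Total vowels: 1

1


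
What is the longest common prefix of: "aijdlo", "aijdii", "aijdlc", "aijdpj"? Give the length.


Words: aijdlo, aijdii, aijdlc, aijdpj
  Position 0: all 'a' => match
  Position 1: all 'i' => match
  Position 2: all 'j' => match
  Position 3: all 'd' => match
  Position 4: ('l', 'i', 'l', 'p') => mismatch, stop
LCP = "aijd" (length 4)

4


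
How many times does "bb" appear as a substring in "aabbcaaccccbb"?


Searching for "bb" in "aabbcaaccccbb"
Scanning each position:
  Position 0: "aa" => no
  Position 1: "ab" => no
  Position 2: "bb" => MATCH
  Position 3: "bc" => no
  Position 4: "ca" => no
  Position 5: "aa" => no
  Position 6: "ac" => no
  Position 7: "cc" => no
  Position 8: "cc" => no
  Position 9: "cc" => no
  Position 10: "cb" => no
  Position 11: "bb" => MATCH
Total occurrences: 2

2


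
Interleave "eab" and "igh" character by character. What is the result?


Interleaving "eab" and "igh":
  Position 0: 'e' from first, 'i' from second => "ei"
  Position 1: 'a' from first, 'g' from second => "ag"
  Position 2: 'b' from first, 'h' from second => "bh"
Result: eiagbh

eiagbh


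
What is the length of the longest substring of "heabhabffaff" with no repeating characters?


Input: "heabhabffaff"
Sliding window (track last position of each char):
  Position 0 ('h'): window [0,0] length 1 -- new best
  Position 1 ('e'): window [0,1] length 2 -- new best
  Position 2 ('a'): window [0,2] length 3 -- new best
  Position 3 ('b'): window [0,3] length 4 -- new best
  Position 4 ('h'): repeat (last at 0), move window start to 1
  Position 4 ('h'): window [1,4] length 4
  Position 5 ('a'): repeat (last at 2), move window start to 3
  Position 5 ('a'): window [3,5] length 3
  Position 6 ('b'): repeat (last at 3), move window start to 4
  Position 6 ('b'): window [4,6] length 3
  Position 7 ('f'): window [4,7] length 4
  Position 8 ('f'): repeat (last at 7), move window start to 8
  Position 8 ('f'): window [8,8] length 1
  Position 9 ('a'): window [8,9] length 2
  Position 10 ('f'): repeat (last at 8), move window start to 9
  Position 10 ('f'): window [9,10] length 2
  Position 11 ('f'): repeat (last at 10), move window start to 11
  Position 11 ('f'): window [11,11] length 1
Longest substring with no repeats: "heab" with length 4

4


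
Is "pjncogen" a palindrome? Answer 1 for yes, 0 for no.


Input: pjncogen
Reversed: negocnjp
  Compare pos 0 ('p') with pos 7 ('n'): MISMATCH
  Compare pos 1 ('j') with pos 6 ('e'): MISMATCH
  Compare pos 2 ('n') with pos 5 ('g'): MISMATCH
  Compare pos 3 ('c') with pos 4 ('o'): MISMATCH
Result: not a palindrome

0


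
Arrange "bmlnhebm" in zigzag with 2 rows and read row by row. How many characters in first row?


Zigzag "bmlnhebm" into 2 rows:
Placing characters:
  'b' => row 0
  'm' => row 1
  'l' => row 0
  'n' => row 1
  'h' => row 0
  'e' => row 1
  'b' => row 0
  'm' => row 1
Rows:
  Row 0: "blhb"
  Row 1: "mnem"
First row length: 4

4


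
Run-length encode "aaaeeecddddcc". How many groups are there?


Input: aaaeeecddddcc
Scanning for consecutive runs:
  Group 1: 'a' x 3 (positions 0-2)
  Group 2: 'e' x 3 (positions 3-5)
  Group 3: 'c' x 1 (positions 6-6)
  Group 4: 'd' x 4 (positions 7-10)
  Group 5: 'c' x 2 (positions 11-12)
Total groups: 5

5


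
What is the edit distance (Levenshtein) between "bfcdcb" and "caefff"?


Computing edit distance: "bfcdcb" -> "caefff"
DP table:
           c    a    e    f    f    f
      0    1    2    3    4    5    6
  b   1    1    2    3    4    5    6
  f   2    2    2    3    3    4    5
  c   3    2    3    3    4    4    5
  d   4    3    3    4    4    5    5
  c   5    4    4    4    5    5    6
  b   6    5    5    5    5    6    6
Edit distance = dp[6][6] = 6

6


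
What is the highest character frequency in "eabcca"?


Input: eabcca
Character counts:
  'a': 2
  'b': 1
  'c': 2
  'e': 1
Maximum frequency: 2

2


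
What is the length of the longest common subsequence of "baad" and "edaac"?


LCS of "baad" and "edaac"
DP table:
           e    d    a    a    c
      0    0    0    0    0    0
  b   0    0    0    0    0    0
  a   0    0    0    1    1    1
  a   0    0    0    1    2    2
  d   0    0    1    1    2    2
LCS length = dp[4][5] = 2

2


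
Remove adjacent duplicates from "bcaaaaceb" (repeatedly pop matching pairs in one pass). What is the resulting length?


Input: bcaaaaceb
Stack-based adjacent duplicate removal:
  Read 'b': push. Stack: b
  Read 'c': push. Stack: bc
  Read 'a': push. Stack: bca
  Read 'a': matches stack top 'a' => pop. Stack: bc
  Read 'a': push. Stack: bca
  Read 'a': matches stack top 'a' => pop. Stack: bc
  Read 'c': matches stack top 'c' => pop. Stack: b
  Read 'e': push. Stack: be
  Read 'b': push. Stack: beb
Final stack: "beb" (length 3)

3


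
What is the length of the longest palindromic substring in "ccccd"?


Input: "ccccd"
Checking substrings for palindromes:
  [0:4] "cccc" (len 4) => palindrome
  [0:3] "ccc" (len 3) => palindrome
  [1:4] "ccc" (len 3) => palindrome
  [0:2] "cc" (len 2) => palindrome
  [1:3] "cc" (len 2) => palindrome
  [2:4] "cc" (len 2) => palindrome
Longest palindromic substring: "cccc" with length 4

4


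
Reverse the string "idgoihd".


Input: idgoihd
Reading characters right to left:
  Position 6: 'd'
  Position 5: 'h'
  Position 4: 'i'
  Position 3: 'o'
  Position 2: 'g'
  Position 1: 'd'
  Position 0: 'i'
Reversed: dhiogdi

dhiogdi


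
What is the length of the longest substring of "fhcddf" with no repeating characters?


Input: "fhcddf"
Sliding window (track last position of each char):
  Position 0 ('f'): window [0,0] length 1 -- new best
  Position 1 ('h'): window [0,1] length 2 -- new best
  Position 2 ('c'): window [0,2] length 3 -- new best
  Position 3 ('d'): window [0,3] length 4 -- new best
  Position 4 ('d'): repeat (last at 3), move window start to 4
  Position 4 ('d'): window [4,4] length 1
  Position 5 ('f'): window [4,5] length 2
Longest substring with no repeats: "fhcd" with length 4

4


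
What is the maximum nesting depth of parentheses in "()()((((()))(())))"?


Input: "()()((((()))(())))"
Tracking depth:
  Position 0 '(': depth becomes 1
  Position 1 ')': depth becomes 0
  Position 2 '(': depth becomes 1
  Position 3 ')': depth becomes 0
  Position 4 '(': depth becomes 1
  Position 5 '(': depth becomes 2
  Position 6 '(': depth becomes 3
  Position 7 '(': depth becomes 4
  Position 8 '(': depth becomes 5
  Position 9 ')': depth becomes 4
  Position 10 ')': depth becomes 3
  Position 11 ')': depth becomes 2
  Position 12 '(': depth becomes 3
  Position 13 '(': depth becomes 4
  Position 14 ')': depth becomes 3
  Position 15 ')': depth becomes 2
  Position 16 ')': depth becomes 1
  Position 17 ')': depth becomes 0
Maximum depth reached: 5

5


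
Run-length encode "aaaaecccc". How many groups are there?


Input: aaaaecccc
Scanning for consecutive runs:
  Group 1: 'a' x 4 (positions 0-3)
  Group 2: 'e' x 1 (positions 4-4)
  Group 3: 'c' x 4 (positions 5-8)
Total groups: 3

3


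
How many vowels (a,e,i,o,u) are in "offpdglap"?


Input: offpdglap
Checking each character:
  'o' at position 0: vowel (running total: 1)
  'f' at position 1: consonant
  'f' at position 2: consonant
  'p' at position 3: consonant
  'd' at position 4: consonant
  'g' at position 5: consonant
  'l' at position 6: consonant
  'a' at position 7: vowel (running total: 2)
  'p' at position 8: consonant
Total vowels: 2

2


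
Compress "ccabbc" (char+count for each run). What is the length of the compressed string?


Input: ccabbc
Runs:
  'c' x 2 => "c2"
  'a' x 1 => "a1"
  'b' x 2 => "b2"
  'c' x 1 => "c1"
Compressed: "c2a1b2c1"
Compressed length: 8

8


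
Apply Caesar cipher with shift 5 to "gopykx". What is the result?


Caesar cipher: shift "gopykx" by 5
  'g' (pos 6) + 5 = pos 11 = 'l'
  'o' (pos 14) + 5 = pos 19 = 't'
  'p' (pos 15) + 5 = pos 20 = 'u'
  'y' (pos 24) + 5 = pos 3 = 'd'
  'k' (pos 10) + 5 = pos 15 = 'p'
  'x' (pos 23) + 5 = pos 2 = 'c'
Result: ltudpc

ltudpc


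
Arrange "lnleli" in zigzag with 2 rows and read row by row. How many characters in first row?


Zigzag "lnleli" into 2 rows:
Placing characters:
  'l' => row 0
  'n' => row 1
  'l' => row 0
  'e' => row 1
  'l' => row 0
  'i' => row 1
Rows:
  Row 0: "lll"
  Row 1: "nei"
First row length: 3

3


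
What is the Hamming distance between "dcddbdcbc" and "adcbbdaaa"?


Comparing "dcddbdcbc" and "adcbbdaaa" position by position:
  Position 0: 'd' vs 'a' => differ
  Position 1: 'c' vs 'd' => differ
  Position 2: 'd' vs 'c' => differ
  Position 3: 'd' vs 'b' => differ
  Position 4: 'b' vs 'b' => same
  Position 5: 'd' vs 'd' => same
  Position 6: 'c' vs 'a' => differ
  Position 7: 'b' vs 'a' => differ
  Position 8: 'c' vs 'a' => differ
Total differences (Hamming distance): 7

7


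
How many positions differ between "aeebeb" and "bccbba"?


Comparing "aeebeb" and "bccbba" position by position:
  Position 0: 'a' vs 'b' => DIFFER
  Position 1: 'e' vs 'c' => DIFFER
  Position 2: 'e' vs 'c' => DIFFER
  Position 3: 'b' vs 'b' => same
  Position 4: 'e' vs 'b' => DIFFER
  Position 5: 'b' vs 'a' => DIFFER
Positions that differ: 5

5


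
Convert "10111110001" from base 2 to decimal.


Input: "10111110001" in base 2
Positional expansion:
  Digit '1' (value 1) x 2^10 = 1024
  Digit '0' (value 0) x 2^9 = 0
  Digit '1' (value 1) x 2^8 = 256
  Digit '1' (value 1) x 2^7 = 128
  Digit '1' (value 1) x 2^6 = 64
  Digit '1' (value 1) x 2^5 = 32
  Digit '1' (value 1) x 2^4 = 16
  Digit '0' (value 0) x 2^3 = 0
  Digit '0' (value 0) x 2^2 = 0
  Digit '0' (value 0) x 2^1 = 0
  Digit '1' (value 1) x 2^0 = 1
Sum = 1521

1521


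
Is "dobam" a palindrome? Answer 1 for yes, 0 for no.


Input: dobam
Reversed: mabod
  Compare pos 0 ('d') with pos 4 ('m'): MISMATCH
  Compare pos 1 ('o') with pos 3 ('a'): MISMATCH
Result: not a palindrome

0


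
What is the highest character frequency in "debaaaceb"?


Input: debaaaceb
Character counts:
  'a': 3
  'b': 2
  'c': 1
  'd': 1
  'e': 2
Maximum frequency: 3

3


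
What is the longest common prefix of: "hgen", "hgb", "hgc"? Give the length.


Words: hgen, hgb, hgc
  Position 0: all 'h' => match
  Position 1: all 'g' => match
  Position 2: ('e', 'b', 'c') => mismatch, stop
LCP = "hg" (length 2)

2


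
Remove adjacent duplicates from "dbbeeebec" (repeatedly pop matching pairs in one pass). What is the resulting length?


Input: dbbeeebec
Stack-based adjacent duplicate removal:
  Read 'd': push. Stack: d
  Read 'b': push. Stack: db
  Read 'b': matches stack top 'b' => pop. Stack: d
  Read 'e': push. Stack: de
  Read 'e': matches stack top 'e' => pop. Stack: d
  Read 'e': push. Stack: de
  Read 'b': push. Stack: deb
  Read 'e': push. Stack: debe
  Read 'c': push. Stack: debec
Final stack: "debec" (length 5)

5


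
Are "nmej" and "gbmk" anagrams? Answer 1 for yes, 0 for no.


Strings: "nmej", "gbmk"
Sorted first:  ejmn
Sorted second: bgkm
Differ at position 0: 'e' vs 'b' => not anagrams

0


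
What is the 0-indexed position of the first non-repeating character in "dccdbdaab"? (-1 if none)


Input: dccdbdaab
Character frequencies:
  'a': 2
  'b': 2
  'c': 2
  'd': 3
Scanning left to right for freq == 1:
  Position 0 ('d'): freq=3, skip
  Position 1 ('c'): freq=2, skip
  Position 2 ('c'): freq=2, skip
  Position 3 ('d'): freq=3, skip
  Position 4 ('b'): freq=2, skip
  Position 5 ('d'): freq=3, skip
  Position 6 ('a'): freq=2, skip
  Position 7 ('a'): freq=2, skip
  Position 8 ('b'): freq=2, skip
  No unique character found => answer = -1

-1


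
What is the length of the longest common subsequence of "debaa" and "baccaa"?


LCS of "debaa" and "baccaa"
DP table:
           b    a    c    c    a    a
      0    0    0    0    0    0    0
  d   0    0    0    0    0    0    0
  e   0    0    0    0    0    0    0
  b   0    1    1    1    1    1    1
  a   0    1    2    2    2    2    2
  a   0    1    2    2    2    3    3
LCS length = dp[5][6] = 3

3


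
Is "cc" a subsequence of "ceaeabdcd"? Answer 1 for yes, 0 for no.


Check if "cc" is a subsequence of "ceaeabdcd"
Greedy scan:
  Position 0 ('c'): matches sub[0] = 'c'
  Position 1 ('e'): no match needed
  Position 2 ('a'): no match needed
  Position 3 ('e'): no match needed
  Position 4 ('a'): no match needed
  Position 5 ('b'): no match needed
  Position 6 ('d'): no match needed
  Position 7 ('c'): matches sub[1] = 'c'
  Position 8 ('d'): no match needed
All 2 characters matched => is a subsequence

1


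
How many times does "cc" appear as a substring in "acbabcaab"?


Searching for "cc" in "acbabcaab"
Scanning each position:
  Position 0: "ac" => no
  Position 1: "cb" => no
  Position 2: "ba" => no
  Position 3: "ab" => no
  Position 4: "bc" => no
  Position 5: "ca" => no
  Position 6: "aa" => no
  Position 7: "ab" => no
Total occurrences: 0

0


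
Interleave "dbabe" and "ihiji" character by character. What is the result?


Interleaving "dbabe" and "ihiji":
  Position 0: 'd' from first, 'i' from second => "di"
  Position 1: 'b' from first, 'h' from second => "bh"
  Position 2: 'a' from first, 'i' from second => "ai"
  Position 3: 'b' from first, 'j' from second => "bj"
  Position 4: 'e' from first, 'i' from second => "ei"
Result: dibhaibjei

dibhaibjei


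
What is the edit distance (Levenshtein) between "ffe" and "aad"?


Computing edit distance: "ffe" -> "aad"
DP table:
           a    a    d
      0    1    2    3
  f   1    1    2    3
  f   2    2    2    3
  e   3    3    3    3
Edit distance = dp[3][3] = 3

3


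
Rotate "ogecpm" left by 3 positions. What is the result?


Input: "ogecpm", rotate left by 3
First 3 characters: "oge"
Remaining characters: "cpm"
Concatenate remaining + first: "cpm" + "oge" = "cpmoge"

cpmoge


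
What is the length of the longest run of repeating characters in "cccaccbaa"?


Input: "cccaccbaa"
Scanning for longest run:
  Position 1 ('c'): continues run of 'c', length=2
  Position 2 ('c'): continues run of 'c', length=3
  Position 3 ('a'): new char, reset run to 1
  Position 4 ('c'): new char, reset run to 1
  Position 5 ('c'): continues run of 'c', length=2
  Position 6 ('b'): new char, reset run to 1
  Position 7 ('a'): new char, reset run to 1
  Position 8 ('a'): continues run of 'a', length=2
Longest run: 'c' with length 3

3


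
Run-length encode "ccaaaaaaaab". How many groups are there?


Input: ccaaaaaaaab
Scanning for consecutive runs:
  Group 1: 'c' x 2 (positions 0-1)
  Group 2: 'a' x 8 (positions 2-9)
  Group 3: 'b' x 1 (positions 10-10)
Total groups: 3

3


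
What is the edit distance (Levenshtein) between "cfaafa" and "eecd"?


Computing edit distance: "cfaafa" -> "eecd"
DP table:
           e    e    c    d
      0    1    2    3    4
  c   1    1    2    2    3
  f   2    2    2    3    3
  a   3    3    3    3    4
  a   4    4    4    4    4
  f   5    5    5    5    5
  a   6    6    6    6    6
Edit distance = dp[6][4] = 6

6


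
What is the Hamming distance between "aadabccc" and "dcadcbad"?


Comparing "aadabccc" and "dcadcbad" position by position:
  Position 0: 'a' vs 'd' => differ
  Position 1: 'a' vs 'c' => differ
  Position 2: 'd' vs 'a' => differ
  Position 3: 'a' vs 'd' => differ
  Position 4: 'b' vs 'c' => differ
  Position 5: 'c' vs 'b' => differ
  Position 6: 'c' vs 'a' => differ
  Position 7: 'c' vs 'd' => differ
Total differences (Hamming distance): 8

8


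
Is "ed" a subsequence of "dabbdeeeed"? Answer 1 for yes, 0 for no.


Check if "ed" is a subsequence of "dabbdeeeed"
Greedy scan:
  Position 0 ('d'): no match needed
  Position 1 ('a'): no match needed
  Position 2 ('b'): no match needed
  Position 3 ('b'): no match needed
  Position 4 ('d'): no match needed
  Position 5 ('e'): matches sub[0] = 'e'
  Position 6 ('e'): no match needed
  Position 7 ('e'): no match needed
  Position 8 ('e'): no match needed
  Position 9 ('d'): matches sub[1] = 'd'
All 2 characters matched => is a subsequence

1


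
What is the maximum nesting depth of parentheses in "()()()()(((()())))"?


Input: "()()()()(((()())))"
Tracking depth:
  Position 0 '(': depth becomes 1
  Position 1 ')': depth becomes 0
  Position 2 '(': depth becomes 1
  Position 3 ')': depth becomes 0
  Position 4 '(': depth becomes 1
  Position 5 ')': depth becomes 0
  Position 6 '(': depth becomes 1
  Position 7 ')': depth becomes 0
  Position 8 '(': depth becomes 1
  Position 9 '(': depth becomes 2
  Position 10 '(': depth becomes 3
  Position 11 '(': depth becomes 4
  Position 12 ')': depth becomes 3
  Position 13 '(': depth becomes 4
  Position 14 ')': depth becomes 3
  Position 15 ')': depth becomes 2
  Position 16 ')': depth becomes 1
  Position 17 ')': depth becomes 0
Maximum depth reached: 4

4


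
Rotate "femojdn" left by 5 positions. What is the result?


Input: "femojdn", rotate left by 5
First 5 characters: "femoj"
Remaining characters: "dn"
Concatenate remaining + first: "dn" + "femoj" = "dnfemoj"

dnfemoj


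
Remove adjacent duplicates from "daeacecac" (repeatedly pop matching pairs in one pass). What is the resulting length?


Input: daeacecac
Stack-based adjacent duplicate removal:
  Read 'd': push. Stack: d
  Read 'a': push. Stack: da
  Read 'e': push. Stack: dae
  Read 'a': push. Stack: daea
  Read 'c': push. Stack: daeac
  Read 'e': push. Stack: daeace
  Read 'c': push. Stack: daeacec
  Read 'a': push. Stack: daeaceca
  Read 'c': push. Stack: daeacecac
Final stack: "daeacecac" (length 9)

9


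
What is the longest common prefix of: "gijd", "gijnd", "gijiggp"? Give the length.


Words: gijd, gijnd, gijiggp
  Position 0: all 'g' => match
  Position 1: all 'i' => match
  Position 2: all 'j' => match
  Position 3: ('d', 'n', 'i') => mismatch, stop
LCP = "gij" (length 3)

3


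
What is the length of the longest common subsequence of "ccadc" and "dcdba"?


LCS of "ccadc" and "dcdba"
DP table:
           d    c    d    b    a
      0    0    0    0    0    0
  c   0    0    1    1    1    1
  c   0    0    1    1    1    1
  a   0    0    1    1    1    2
  d   0    1    1    2    2    2
  c   0    1    2    2    2    2
LCS length = dp[5][5] = 2

2


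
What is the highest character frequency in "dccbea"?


Input: dccbea
Character counts:
  'a': 1
  'b': 1
  'c': 2
  'd': 1
  'e': 1
Maximum frequency: 2

2


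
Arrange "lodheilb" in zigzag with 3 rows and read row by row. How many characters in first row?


Zigzag "lodheilb" into 3 rows:
Placing characters:
  'l' => row 0
  'o' => row 1
  'd' => row 2
  'h' => row 1
  'e' => row 0
  'i' => row 1
  'l' => row 2
  'b' => row 1
Rows:
  Row 0: "le"
  Row 1: "ohib"
  Row 2: "dl"
First row length: 2

2


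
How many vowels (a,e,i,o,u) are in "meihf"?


Input: meihf
Checking each character:
  'm' at position 0: consonant
  'e' at position 1: vowel (running total: 1)
  'i' at position 2: vowel (running total: 2)
  'h' at position 3: consonant
  'f' at position 4: consonant
Total vowels: 2

2


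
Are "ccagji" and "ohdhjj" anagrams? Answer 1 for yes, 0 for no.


Strings: "ccagji", "ohdhjj"
Sorted first:  accgij
Sorted second: dhhjjo
Differ at position 0: 'a' vs 'd' => not anagrams

0


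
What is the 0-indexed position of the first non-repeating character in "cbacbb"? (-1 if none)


Input: cbacbb
Character frequencies:
  'a': 1
  'b': 3
  'c': 2
Scanning left to right for freq == 1:
  Position 0 ('c'): freq=2, skip
  Position 1 ('b'): freq=3, skip
  Position 2 ('a'): unique! => answer = 2

2


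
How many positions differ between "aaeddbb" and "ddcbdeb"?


Comparing "aaeddbb" and "ddcbdeb" position by position:
  Position 0: 'a' vs 'd' => DIFFER
  Position 1: 'a' vs 'd' => DIFFER
  Position 2: 'e' vs 'c' => DIFFER
  Position 3: 'd' vs 'b' => DIFFER
  Position 4: 'd' vs 'd' => same
  Position 5: 'b' vs 'e' => DIFFER
  Position 6: 'b' vs 'b' => same
Positions that differ: 5

5


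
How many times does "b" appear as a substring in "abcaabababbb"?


Searching for "b" in "abcaabababbb"
Scanning each position:
  Position 0: "a" => no
  Position 1: "b" => MATCH
  Position 2: "c" => no
  Position 3: "a" => no
  Position 4: "a" => no
  Position 5: "b" => MATCH
  Position 6: "a" => no
  Position 7: "b" => MATCH
  Position 8: "a" => no
  Position 9: "b" => MATCH
  Position 10: "b" => MATCH
  Position 11: "b" => MATCH
Total occurrences: 6

6


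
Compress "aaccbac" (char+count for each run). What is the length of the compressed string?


Input: aaccbac
Runs:
  'a' x 2 => "a2"
  'c' x 2 => "c2"
  'b' x 1 => "b1"
  'a' x 1 => "a1"
  'c' x 1 => "c1"
Compressed: "a2c2b1a1c1"
Compressed length: 10

10


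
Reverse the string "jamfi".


Input: jamfi
Reading characters right to left:
  Position 4: 'i'
  Position 3: 'f'
  Position 2: 'm'
  Position 1: 'a'
  Position 0: 'j'
Reversed: ifmaj

ifmaj


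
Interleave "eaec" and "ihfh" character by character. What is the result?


Interleaving "eaec" and "ihfh":
  Position 0: 'e' from first, 'i' from second => "ei"
  Position 1: 'a' from first, 'h' from second => "ah"
  Position 2: 'e' from first, 'f' from second => "ef"
  Position 3: 'c' from first, 'h' from second => "ch"
Result: eiahefch

eiahefch


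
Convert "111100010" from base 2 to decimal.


Input: "111100010" in base 2
Positional expansion:
  Digit '1' (value 1) x 2^8 = 256
  Digit '1' (value 1) x 2^7 = 128
  Digit '1' (value 1) x 2^6 = 64
  Digit '1' (value 1) x 2^5 = 32
  Digit '0' (value 0) x 2^4 = 0
  Digit '0' (value 0) x 2^3 = 0
  Digit '0' (value 0) x 2^2 = 0
  Digit '1' (value 1) x 2^1 = 2
  Digit '0' (value 0) x 2^0 = 0
Sum = 482

482


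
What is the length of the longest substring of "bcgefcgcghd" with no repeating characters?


Input: "bcgefcgcghd"
Sliding window (track last position of each char):
  Position 0 ('b'): window [0,0] length 1 -- new best
  Position 1 ('c'): window [0,1] length 2 -- new best
  Position 2 ('g'): window [0,2] length 3 -- new best
  Position 3 ('e'): window [0,3] length 4 -- new best
  Position 4 ('f'): window [0,4] length 5 -- new best
  Position 5 ('c'): repeat (last at 1), move window start to 2
  Position 5 ('c'): window [2,5] length 4
  Position 6 ('g'): repeat (last at 2), move window start to 3
  Position 6 ('g'): window [3,6] length 4
  Position 7 ('c'): repeat (last at 5), move window start to 6
  Position 7 ('c'): window [6,7] length 2
  Position 8 ('g'): repeat (last at 6), move window start to 7
  Position 8 ('g'): window [7,8] length 2
  Position 9 ('h'): window [7,9] length 3
  Position 10 ('d'): window [7,10] length 4
Longest substring with no repeats: "bcgef" with length 5

5


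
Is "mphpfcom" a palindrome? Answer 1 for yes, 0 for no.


Input: mphpfcom
Reversed: mocfphpm
  Compare pos 0 ('m') with pos 7 ('m'): match
  Compare pos 1 ('p') with pos 6 ('o'): MISMATCH
  Compare pos 2 ('h') with pos 5 ('c'): MISMATCH
  Compare pos 3 ('p') with pos 4 ('f'): MISMATCH
Result: not a palindrome

0


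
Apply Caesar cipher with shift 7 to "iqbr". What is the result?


Caesar cipher: shift "iqbr" by 7
  'i' (pos 8) + 7 = pos 15 = 'p'
  'q' (pos 16) + 7 = pos 23 = 'x'
  'b' (pos 1) + 7 = pos 8 = 'i'
  'r' (pos 17) + 7 = pos 24 = 'y'
Result: pxiy

pxiy


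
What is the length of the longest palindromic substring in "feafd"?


Input: "feafd"
Checking substrings for palindromes:
  No multi-char palindromic substrings found
Longest palindromic substring: "f" with length 1

1


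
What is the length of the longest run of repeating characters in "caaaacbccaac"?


Input: "caaaacbccaac"
Scanning for longest run:
  Position 1 ('a'): new char, reset run to 1
  Position 2 ('a'): continues run of 'a', length=2
  Position 3 ('a'): continues run of 'a', length=3
  Position 4 ('a'): continues run of 'a', length=4
  Position 5 ('c'): new char, reset run to 1
  Position 6 ('b'): new char, reset run to 1
  Position 7 ('c'): new char, reset run to 1
  Position 8 ('c'): continues run of 'c', length=2
  Position 9 ('a'): new char, reset run to 1
  Position 10 ('a'): continues run of 'a', length=2
  Position 11 ('c'): new char, reset run to 1
Longest run: 'a' with length 4

4


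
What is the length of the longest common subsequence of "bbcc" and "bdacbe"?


LCS of "bbcc" and "bdacbe"
DP table:
           b    d    a    c    b    e
      0    0    0    0    0    0    0
  b   0    1    1    1    1    1    1
  b   0    1    1    1    1    2    2
  c   0    1    1    1    2    2    2
  c   0    1    1    1    2    2    2
LCS length = dp[4][6] = 2

2


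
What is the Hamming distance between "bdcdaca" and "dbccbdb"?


Comparing "bdcdaca" and "dbccbdb" position by position:
  Position 0: 'b' vs 'd' => differ
  Position 1: 'd' vs 'b' => differ
  Position 2: 'c' vs 'c' => same
  Position 3: 'd' vs 'c' => differ
  Position 4: 'a' vs 'b' => differ
  Position 5: 'c' vs 'd' => differ
  Position 6: 'a' vs 'b' => differ
Total differences (Hamming distance): 6

6


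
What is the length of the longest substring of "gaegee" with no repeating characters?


Input: "gaegee"
Sliding window (track last position of each char):
  Position 0 ('g'): window [0,0] length 1 -- new best
  Position 1 ('a'): window [0,1] length 2 -- new best
  Position 2 ('e'): window [0,2] length 3 -- new best
  Position 3 ('g'): repeat (last at 0), move window start to 1
  Position 3 ('g'): window [1,3] length 3
  Position 4 ('e'): repeat (last at 2), move window start to 3
  Position 4 ('e'): window [3,4] length 2
  Position 5 ('e'): repeat (last at 4), move window start to 5
  Position 5 ('e'): window [5,5] length 1
Longest substring with no repeats: "gae" with length 3

3


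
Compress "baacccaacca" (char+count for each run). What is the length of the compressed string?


Input: baacccaacca
Runs:
  'b' x 1 => "b1"
  'a' x 2 => "a2"
  'c' x 3 => "c3"
  'a' x 2 => "a2"
  'c' x 2 => "c2"
  'a' x 1 => "a1"
Compressed: "b1a2c3a2c2a1"
Compressed length: 12

12


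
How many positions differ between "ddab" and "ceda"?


Comparing "ddab" and "ceda" position by position:
  Position 0: 'd' vs 'c' => DIFFER
  Position 1: 'd' vs 'e' => DIFFER
  Position 2: 'a' vs 'd' => DIFFER
  Position 3: 'b' vs 'a' => DIFFER
Positions that differ: 4

4


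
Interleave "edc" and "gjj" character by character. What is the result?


Interleaving "edc" and "gjj":
  Position 0: 'e' from first, 'g' from second => "eg"
  Position 1: 'd' from first, 'j' from second => "dj"
  Position 2: 'c' from first, 'j' from second => "cj"
Result: egdjcj

egdjcj


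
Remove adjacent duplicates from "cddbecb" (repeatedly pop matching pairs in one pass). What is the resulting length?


Input: cddbecb
Stack-based adjacent duplicate removal:
  Read 'c': push. Stack: c
  Read 'd': push. Stack: cd
  Read 'd': matches stack top 'd' => pop. Stack: c
  Read 'b': push. Stack: cb
  Read 'e': push. Stack: cbe
  Read 'c': push. Stack: cbec
  Read 'b': push. Stack: cbecb
Final stack: "cbecb" (length 5)

5


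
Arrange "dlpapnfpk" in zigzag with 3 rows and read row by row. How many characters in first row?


Zigzag "dlpapnfpk" into 3 rows:
Placing characters:
  'd' => row 0
  'l' => row 1
  'p' => row 2
  'a' => row 1
  'p' => row 0
  'n' => row 1
  'f' => row 2
  'p' => row 1
  'k' => row 0
Rows:
  Row 0: "dpk"
  Row 1: "lanp"
  Row 2: "pf"
First row length: 3

3


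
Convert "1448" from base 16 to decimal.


Input: "1448" in base 16
Positional expansion:
  Digit '1' (value 1) x 16^3 = 4096
  Digit '4' (value 4) x 16^2 = 1024
  Digit '4' (value 4) x 16^1 = 64
  Digit '8' (value 8) x 16^0 = 8
Sum = 5192

5192


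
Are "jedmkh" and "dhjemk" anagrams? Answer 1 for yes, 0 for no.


Strings: "jedmkh", "dhjemk"
Sorted first:  dehjkm
Sorted second: dehjkm
Sorted forms match => anagrams

1


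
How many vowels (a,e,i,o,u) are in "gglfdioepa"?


Input: gglfdioepa
Checking each character:
  'g' at position 0: consonant
  'g' at position 1: consonant
  'l' at position 2: consonant
  'f' at position 3: consonant
  'd' at position 4: consonant
  'i' at position 5: vowel (running total: 1)
  'o' at position 6: vowel (running total: 2)
  'e' at position 7: vowel (running total: 3)
  'p' at position 8: consonant
  'a' at position 9: vowel (running total: 4)
Total vowels: 4

4


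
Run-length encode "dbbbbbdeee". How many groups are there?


Input: dbbbbbdeee
Scanning for consecutive runs:
  Group 1: 'd' x 1 (positions 0-0)
  Group 2: 'b' x 5 (positions 1-5)
  Group 3: 'd' x 1 (positions 6-6)
  Group 4: 'e' x 3 (positions 7-9)
Total groups: 4

4


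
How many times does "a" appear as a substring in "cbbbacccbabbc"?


Searching for "a" in "cbbbacccbabbc"
Scanning each position:
  Position 0: "c" => no
  Position 1: "b" => no
  Position 2: "b" => no
  Position 3: "b" => no
  Position 4: "a" => MATCH
  Position 5: "c" => no
  Position 6: "c" => no
  Position 7: "c" => no
  Position 8: "b" => no
  Position 9: "a" => MATCH
  Position 10: "b" => no
  Position 11: "b" => no
  Position 12: "c" => no
Total occurrences: 2

2


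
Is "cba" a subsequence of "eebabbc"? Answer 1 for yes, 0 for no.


Check if "cba" is a subsequence of "eebabbc"
Greedy scan:
  Position 0 ('e'): no match needed
  Position 1 ('e'): no match needed
  Position 2 ('b'): no match needed
  Position 3 ('a'): no match needed
  Position 4 ('b'): no match needed
  Position 5 ('b'): no match needed
  Position 6 ('c'): matches sub[0] = 'c'
Only matched 1/3 characters => not a subsequence

0


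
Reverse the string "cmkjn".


Input: cmkjn
Reading characters right to left:
  Position 4: 'n'
  Position 3: 'j'
  Position 2: 'k'
  Position 1: 'm'
  Position 0: 'c'
Reversed: njkmc

njkmc


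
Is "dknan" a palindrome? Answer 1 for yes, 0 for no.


Input: dknan
Reversed: nankd
  Compare pos 0 ('d') with pos 4 ('n'): MISMATCH
  Compare pos 1 ('k') with pos 3 ('a'): MISMATCH
Result: not a palindrome

0


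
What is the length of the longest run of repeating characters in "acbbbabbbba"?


Input: "acbbbabbbba"
Scanning for longest run:
  Position 1 ('c'): new char, reset run to 1
  Position 2 ('b'): new char, reset run to 1
  Position 3 ('b'): continues run of 'b', length=2
  Position 4 ('b'): continues run of 'b', length=3
  Position 5 ('a'): new char, reset run to 1
  Position 6 ('b'): new char, reset run to 1
  Position 7 ('b'): continues run of 'b', length=2
  Position 8 ('b'): continues run of 'b', length=3
  Position 9 ('b'): continues run of 'b', length=4
  Position 10 ('a'): new char, reset run to 1
Longest run: 'b' with length 4

4


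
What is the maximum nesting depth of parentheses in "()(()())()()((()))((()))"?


Input: "()(()())()()((()))((()))"
Tracking depth:
  Position 0 '(': depth becomes 1
  Position 1 ')': depth becomes 0
  Position 2 '(': depth becomes 1
  Position 3 '(': depth becomes 2
  Position 4 ')': depth becomes 1
  Position 5 '(': depth becomes 2
  Position 6 ')': depth becomes 1
  Position 7 ')': depth becomes 0
  Position 8 '(': depth becomes 1
  Position 9 ')': depth becomes 0
  Position 10 '(': depth becomes 1
  Position 11 ')': depth becomes 0
  Position 12 '(': depth becomes 1
  Position 13 '(': depth becomes 2
  Position 14 '(': depth becomes 3
  Position 15 ')': depth becomes 2
  Position 16 ')': depth becomes 1
  Position 17 ')': depth becomes 0
  Position 18 '(': depth becomes 1
  Position 19 '(': depth becomes 2
  Position 20 '(': depth becomes 3
  Position 21 ')': depth becomes 2
  Position 22 ')': depth becomes 1
  Position 23 ')': depth becomes 0
Maximum depth reached: 3

3


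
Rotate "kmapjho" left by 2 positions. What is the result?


Input: "kmapjho", rotate left by 2
First 2 characters: "km"
Remaining characters: "apjho"
Concatenate remaining + first: "apjho" + "km" = "apjhokm"

apjhokm


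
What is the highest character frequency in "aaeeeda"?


Input: aaeeeda
Character counts:
  'a': 3
  'd': 1
  'e': 3
Maximum frequency: 3

3


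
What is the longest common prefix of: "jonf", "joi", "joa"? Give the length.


Words: jonf, joi, joa
  Position 0: all 'j' => match
  Position 1: all 'o' => match
  Position 2: ('n', 'i', 'a') => mismatch, stop
LCP = "jo" (length 2)

2


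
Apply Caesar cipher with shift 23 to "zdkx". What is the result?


Caesar cipher: shift "zdkx" by 23
  'z' (pos 25) + 23 = pos 22 = 'w'
  'd' (pos 3) + 23 = pos 0 = 'a'
  'k' (pos 10) + 23 = pos 7 = 'h'
  'x' (pos 23) + 23 = pos 20 = 'u'
Result: wahu

wahu


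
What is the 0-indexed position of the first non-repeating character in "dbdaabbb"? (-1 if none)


Input: dbdaabbb
Character frequencies:
  'a': 2
  'b': 4
  'd': 2
Scanning left to right for freq == 1:
  Position 0 ('d'): freq=2, skip
  Position 1 ('b'): freq=4, skip
  Position 2 ('d'): freq=2, skip
  Position 3 ('a'): freq=2, skip
  Position 4 ('a'): freq=2, skip
  Position 5 ('b'): freq=4, skip
  Position 6 ('b'): freq=4, skip
  Position 7 ('b'): freq=4, skip
  No unique character found => answer = -1

-1


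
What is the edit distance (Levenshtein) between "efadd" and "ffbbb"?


Computing edit distance: "efadd" -> "ffbbb"
DP table:
           f    f    b    b    b
      0    1    2    3    4    5
  e   1    1    2    3    4    5
  f   2    1    1    2    3    4
  a   3    2    2    2    3    4
  d   4    3    3    3    3    4
  d   5    4    4    4    4    4
Edit distance = dp[5][5] = 4

4


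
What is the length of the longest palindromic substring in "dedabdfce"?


Input: "dedabdfce"
Checking substrings for palindromes:
  [0:3] "ded" (len 3) => palindrome
Longest palindromic substring: "ded" with length 3

3


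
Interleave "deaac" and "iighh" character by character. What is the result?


Interleaving "deaac" and "iighh":
  Position 0: 'd' from first, 'i' from second => "di"
  Position 1: 'e' from first, 'i' from second => "ei"
  Position 2: 'a' from first, 'g' from second => "ag"
  Position 3: 'a' from first, 'h' from second => "ah"
  Position 4: 'c' from first, 'h' from second => "ch"
Result: dieiagahch

dieiagahch


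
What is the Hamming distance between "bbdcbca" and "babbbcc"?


Comparing "bbdcbca" and "babbbcc" position by position:
  Position 0: 'b' vs 'b' => same
  Position 1: 'b' vs 'a' => differ
  Position 2: 'd' vs 'b' => differ
  Position 3: 'c' vs 'b' => differ
  Position 4: 'b' vs 'b' => same
  Position 5: 'c' vs 'c' => same
  Position 6: 'a' vs 'c' => differ
Total differences (Hamming distance): 4

4


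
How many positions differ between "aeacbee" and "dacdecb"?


Comparing "aeacbee" and "dacdecb" position by position:
  Position 0: 'a' vs 'd' => DIFFER
  Position 1: 'e' vs 'a' => DIFFER
  Position 2: 'a' vs 'c' => DIFFER
  Position 3: 'c' vs 'd' => DIFFER
  Position 4: 'b' vs 'e' => DIFFER
  Position 5: 'e' vs 'c' => DIFFER
  Position 6: 'e' vs 'b' => DIFFER
Positions that differ: 7

7


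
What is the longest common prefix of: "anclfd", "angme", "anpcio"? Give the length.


Words: anclfd, angme, anpcio
  Position 0: all 'a' => match
  Position 1: all 'n' => match
  Position 2: ('c', 'g', 'p') => mismatch, stop
LCP = "an" (length 2)

2


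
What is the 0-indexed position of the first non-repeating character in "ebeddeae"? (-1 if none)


Input: ebeddeae
Character frequencies:
  'a': 1
  'b': 1
  'd': 2
  'e': 4
Scanning left to right for freq == 1:
  Position 0 ('e'): freq=4, skip
  Position 1 ('b'): unique! => answer = 1

1


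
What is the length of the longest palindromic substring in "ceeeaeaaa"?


Input: "ceeeaeaaa"
Checking substrings for palindromes:
  [1:4] "eee" (len 3) => palindrome
  [3:6] "eae" (len 3) => palindrome
  [4:7] "aea" (len 3) => palindrome
  [6:9] "aaa" (len 3) => palindrome
  [1:3] "ee" (len 2) => palindrome
  [2:4] "ee" (len 2) => palindrome
Longest palindromic substring: "eee" with length 3

3


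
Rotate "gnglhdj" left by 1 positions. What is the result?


Input: "gnglhdj", rotate left by 1
First 1 characters: "g"
Remaining characters: "nglhdj"
Concatenate remaining + first: "nglhdj" + "g" = "nglhdjg"

nglhdjg


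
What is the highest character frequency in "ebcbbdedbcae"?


Input: ebcbbdedbcae
Character counts:
  'a': 1
  'b': 4
  'c': 2
  'd': 2
  'e': 3
Maximum frequency: 4

4


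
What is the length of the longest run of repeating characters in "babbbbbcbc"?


Input: "babbbbbcbc"
Scanning for longest run:
  Position 1 ('a'): new char, reset run to 1
  Position 2 ('b'): new char, reset run to 1
  Position 3 ('b'): continues run of 'b', length=2
  Position 4 ('b'): continues run of 'b', length=3
  Position 5 ('b'): continues run of 'b', length=4
  Position 6 ('b'): continues run of 'b', length=5
  Position 7 ('c'): new char, reset run to 1
  Position 8 ('b'): new char, reset run to 1
  Position 9 ('c'): new char, reset run to 1
Longest run: 'b' with length 5

5
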